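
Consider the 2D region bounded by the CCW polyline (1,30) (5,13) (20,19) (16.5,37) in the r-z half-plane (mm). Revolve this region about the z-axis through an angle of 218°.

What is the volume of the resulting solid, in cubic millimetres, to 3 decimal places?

Volume = 11817.288 mm³

Profile (r,z), 4 vertices: (1,30) (5,13) (20,19) (16.5,37)
edge 0: (1,30)→(5,13)  cross = 1·13 − 5·30 = -137.0000; (r_i+r_j)·cross = 6·-137.0000 = -822.0000
edge 1: (5,13)→(20,19)  cross = 5·19 − 20·13 = -165.0000; (r_i+r_j)·cross = 25·-165.0000 = -4125.0000
edge 2: (20,19)→(16.5,37)  cross = 20·37 − 16.5·19 = 426.5000; (r_i+r_j)·cross = 36.5·426.5000 = 15567.2500
edge 3: (16.5,37)→(1,30)  cross = 16.5·30 − 1·37 = 458.0000; (r_i+r_j)·cross = 17.5·458.0000 = 8015.0000
Σcross = 582.5000 → A = |Σcross|/2 = 291.2500 mm²
Σ(r_i+r_j)·cross = 18635.2500 → first moment M = |Σ|/6 = 3105.8750
R_c = M/A = 3105.8750/291.2500 = 10.6639 mm
θ = 218° = 3.804818 rad
V = θ·R_c·A = 3.804818·10.6639·291.2500 = 11817.288 mm³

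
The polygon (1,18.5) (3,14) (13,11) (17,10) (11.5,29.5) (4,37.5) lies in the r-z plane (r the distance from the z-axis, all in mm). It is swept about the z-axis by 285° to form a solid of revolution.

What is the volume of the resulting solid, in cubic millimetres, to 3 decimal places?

Volume = 9776.871 mm³

Profile (r,z), 6 vertices: (1,18.5) (3,14) (13,11) (17,10) (11.5,29.5) (4,37.5)
edge 0: (1,18.5)→(3,14)  cross = 1·14 − 3·18.5 = -41.5000; (r_i+r_j)·cross = 4·-41.5000 = -166.0000
edge 1: (3,14)→(13,11)  cross = 3·11 − 13·14 = -149.0000; (r_i+r_j)·cross = 16·-149.0000 = -2384.0000
edge 2: (13,11)→(17,10)  cross = 13·10 − 17·11 = -57.0000; (r_i+r_j)·cross = 30·-57.0000 = -1710.0000
edge 3: (17,10)→(11.5,29.5)  cross = 17·29.5 − 11.5·10 = 386.5000; (r_i+r_j)·cross = 28.5·386.5000 = 11015.2500
edge 4: (11.5,29.5)→(4,37.5)  cross = 11.5·37.5 − 4·29.5 = 313.2500; (r_i+r_j)·cross = 15.5·313.2500 = 4855.3750
edge 5: (4,37.5)→(1,18.5)  cross = 4·18.5 − 1·37.5 = 36.5000; (r_i+r_j)·cross = 5·36.5000 = 182.5000
Σcross = 488.7500 → A = |Σcross|/2 = 244.3750 mm²
Σ(r_i+r_j)·cross = 11793.1250 → first moment M = |Σ|/6 = 1965.5208
R_c = M/A = 1965.5208/244.3750 = 8.0431 mm
θ = 285° = 4.974188 rad
V = θ·R_c·A = 4.974188·8.0431·244.3750 = 9776.871 mm³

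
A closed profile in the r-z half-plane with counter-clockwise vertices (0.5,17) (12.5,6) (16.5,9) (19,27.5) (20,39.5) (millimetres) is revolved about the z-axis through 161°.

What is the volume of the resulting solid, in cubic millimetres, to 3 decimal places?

Profile (r,z), 5 vertices: (0.5,17) (12.5,6) (16.5,9) (19,27.5) (20,39.5)
edge 0: (0.5,17)→(12.5,6)  cross = 0.5·6 − 12.5·17 = -209.5000; (r_i+r_j)·cross = 13·-209.5000 = -2723.5000
edge 1: (12.5,6)→(16.5,9)  cross = 12.5·9 − 16.5·6 = 13.5000; (r_i+r_j)·cross = 29·13.5000 = 391.5000
edge 2: (16.5,9)→(19,27.5)  cross = 16.5·27.5 − 19·9 = 282.7500; (r_i+r_j)·cross = 35.5·282.7500 = 10037.6250
edge 3: (19,27.5)→(20,39.5)  cross = 19·39.5 − 20·27.5 = 200.5000; (r_i+r_j)·cross = 39·200.5000 = 7819.5000
edge 4: (20,39.5)→(0.5,17)  cross = 20·17 − 0.5·39.5 = 320.2500; (r_i+r_j)·cross = 20.5·320.2500 = 6565.1250
Σcross = 607.5000 → A = |Σcross|/2 = 303.7500 mm²
Σ(r_i+r_j)·cross = 22090.2500 → first moment M = |Σ|/6 = 3681.7083
R_c = M/A = 3681.7083/303.7500 = 12.1209 mm
θ = 161° = 2.809980 rad
V = θ·R_c·A = 2.809980·12.1209·303.7500 = 10345.527 mm³

Volume = 10345.527 mm³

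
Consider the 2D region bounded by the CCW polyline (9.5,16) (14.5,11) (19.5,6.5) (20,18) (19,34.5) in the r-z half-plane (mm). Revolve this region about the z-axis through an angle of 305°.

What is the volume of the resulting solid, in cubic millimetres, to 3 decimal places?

Profile (r,z), 5 vertices: (9.5,16) (14.5,11) (19.5,6.5) (20,18) (19,34.5)
edge 0: (9.5,16)→(14.5,11)  cross = 9.5·11 − 14.5·16 = -127.5000; (r_i+r_j)·cross = 24·-127.5000 = -3060.0000
edge 1: (14.5,11)→(19.5,6.5)  cross = 14.5·6.5 − 19.5·11 = -120.2500; (r_i+r_j)·cross = 34·-120.2500 = -4088.5000
edge 2: (19.5,6.5)→(20,18)  cross = 19.5·18 − 20·6.5 = 221.0000; (r_i+r_j)·cross = 39.5·221.0000 = 8729.5000
edge 3: (20,18)→(19,34.5)  cross = 20·34.5 − 19·18 = 348.0000; (r_i+r_j)·cross = 39·348.0000 = 13572.0000
edge 4: (19,34.5)→(9.5,16)  cross = 19·16 − 9.5·34.5 = -23.7500; (r_i+r_j)·cross = 28.5·-23.7500 = -676.8750
Σcross = 297.5000 → A = |Σcross|/2 = 148.7500 mm²
Σ(r_i+r_j)·cross = 14476.1250 → first moment M = |Σ|/6 = 2412.6875
R_c = M/A = 2412.6875/148.7500 = 16.2197 mm
θ = 305° = 5.323254 rad
V = θ·R_c·A = 5.323254·16.2197·148.7500 = 12843.349 mm³

Volume = 12843.349 mm³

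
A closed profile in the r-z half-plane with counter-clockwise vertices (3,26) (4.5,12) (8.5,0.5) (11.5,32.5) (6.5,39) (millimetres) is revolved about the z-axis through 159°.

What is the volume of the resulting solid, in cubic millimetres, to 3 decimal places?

Profile (r,z), 5 vertices: (3,26) (4.5,12) (8.5,0.5) (11.5,32.5) (6.5,39)
edge 0: (3,26)→(4.5,12)  cross = 3·12 − 4.5·26 = -81.0000; (r_i+r_j)·cross = 7.5·-81.0000 = -607.5000
edge 1: (4.5,12)→(8.5,0.5)  cross = 4.5·0.5 − 8.5·12 = -99.7500; (r_i+r_j)·cross = 13·-99.7500 = -1296.7500
edge 2: (8.5,0.5)→(11.5,32.5)  cross = 8.5·32.5 − 11.5·0.5 = 270.5000; (r_i+r_j)·cross = 20·270.5000 = 5410.0000
edge 3: (11.5,32.5)→(6.5,39)  cross = 11.5·39 − 6.5·32.5 = 237.2500; (r_i+r_j)·cross = 18·237.2500 = 4270.5000
edge 4: (6.5,39)→(3,26)  cross = 6.5·26 − 3·39 = 52.0000; (r_i+r_j)·cross = 9.5·52.0000 = 494.0000
Σcross = 379.0000 → A = |Σcross|/2 = 189.5000 mm²
Σ(r_i+r_j)·cross = 8270.2500 → first moment M = |Σ|/6 = 1378.3750
R_c = M/A = 1378.3750/189.5000 = 7.2737 mm
θ = 159° = 2.775074 rad
V = θ·R_c·A = 2.775074·7.2737·189.5000 = 3825.092 mm³

Volume = 3825.092 mm³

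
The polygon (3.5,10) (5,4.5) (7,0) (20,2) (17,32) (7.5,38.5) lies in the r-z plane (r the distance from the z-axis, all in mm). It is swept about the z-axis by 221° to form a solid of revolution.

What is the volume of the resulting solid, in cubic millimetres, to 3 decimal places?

Volume = 20333.032 mm³

Profile (r,z), 6 vertices: (3.5,10) (5,4.5) (7,0) (20,2) (17,32) (7.5,38.5)
edge 0: (3.5,10)→(5,4.5)  cross = 3.5·4.5 − 5·10 = -34.2500; (r_i+r_j)·cross = 8.5·-34.2500 = -291.1250
edge 1: (5,4.5)→(7,0)  cross = 5·0 − 7·4.5 = -31.5000; (r_i+r_j)·cross = 12·-31.5000 = -378.0000
edge 2: (7,0)→(20,2)  cross = 7·2 − 20·0 = 14.0000; (r_i+r_j)·cross = 27·14.0000 = 378.0000
edge 3: (20,2)→(17,32)  cross = 20·32 − 17·2 = 606.0000; (r_i+r_j)·cross = 37·606.0000 = 22422.0000
edge 4: (17,32)→(7.5,38.5)  cross = 17·38.5 − 7.5·32 = 414.5000; (r_i+r_j)·cross = 24.5·414.5000 = 10155.2500
edge 5: (7.5,38.5)→(3.5,10)  cross = 7.5·10 − 3.5·38.5 = -59.7500; (r_i+r_j)·cross = 11·-59.7500 = -657.2500
Σcross = 909.0000 → A = |Σcross|/2 = 454.5000 mm²
Σ(r_i+r_j)·cross = 31628.8750 → first moment M = |Σ|/6 = 5271.4792
R_c = M/A = 5271.4792/454.5000 = 11.5984 mm
θ = 221° = 3.857178 rad
V = θ·R_c·A = 3.857178·11.5984·454.5000 = 20333.032 mm³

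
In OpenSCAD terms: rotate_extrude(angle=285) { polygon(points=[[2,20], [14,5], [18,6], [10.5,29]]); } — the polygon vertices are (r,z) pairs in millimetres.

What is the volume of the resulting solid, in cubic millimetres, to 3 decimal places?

Volume = 8679.544 mm³

Profile (r,z), 4 vertices: (2,20) (14,5) (18,6) (10.5,29)
edge 0: (2,20)→(14,5)  cross = 2·5 − 14·20 = -270.0000; (r_i+r_j)·cross = 16·-270.0000 = -4320.0000
edge 1: (14,5)→(18,6)  cross = 14·6 − 18·5 = -6.0000; (r_i+r_j)·cross = 32·-6.0000 = -192.0000
edge 2: (18,6)→(10.5,29)  cross = 18·29 − 10.5·6 = 459.0000; (r_i+r_j)·cross = 28.5·459.0000 = 13081.5000
edge 3: (10.5,29)→(2,20)  cross = 10.5·20 − 2·29 = 152.0000; (r_i+r_j)·cross = 12.5·152.0000 = 1900.0000
Σcross = 335.0000 → A = |Σcross|/2 = 167.5000 mm²
Σ(r_i+r_j)·cross = 10469.5000 → first moment M = |Σ|/6 = 1744.9167
R_c = M/A = 1744.9167/167.5000 = 10.4174 mm
θ = 285° = 4.974188 rad
V = θ·R_c·A = 4.974188·10.4174·167.5000 = 8679.544 mm³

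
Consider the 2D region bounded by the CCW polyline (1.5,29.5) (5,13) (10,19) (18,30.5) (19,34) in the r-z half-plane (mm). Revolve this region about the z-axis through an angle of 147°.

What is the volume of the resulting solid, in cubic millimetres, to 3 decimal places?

Profile (r,z), 5 vertices: (1.5,29.5) (5,13) (10,19) (18,30.5) (19,34)
edge 0: (1.5,29.5)→(5,13)  cross = 1.5·13 − 5·29.5 = -128.0000; (r_i+r_j)·cross = 6.5·-128.0000 = -832.0000
edge 1: (5,13)→(10,19)  cross = 5·19 − 10·13 = -35.0000; (r_i+r_j)·cross = 15·-35.0000 = -525.0000
edge 2: (10,19)→(18,30.5)  cross = 10·30.5 − 18·19 = -37.0000; (r_i+r_j)·cross = 28·-37.0000 = -1036.0000
edge 3: (18,30.5)→(19,34)  cross = 18·34 − 19·30.5 = 32.5000; (r_i+r_j)·cross = 37·32.5000 = 1202.5000
edge 4: (19,34)→(1.5,29.5)  cross = 19·29.5 − 1.5·34 = 509.5000; (r_i+r_j)·cross = 20.5·509.5000 = 10444.7500
Σcross = 342.0000 → A = |Σcross|/2 = 171.0000 mm²
Σ(r_i+r_j)·cross = 9254.2500 → first moment M = |Σ|/6 = 1542.3750
R_c = M/A = 1542.3750/171.0000 = 9.0197 mm
θ = 147° = 2.565634 rad
V = θ·R_c·A = 2.565634·9.0197·171.0000 = 3957.170 mm³

Volume = 3957.170 mm³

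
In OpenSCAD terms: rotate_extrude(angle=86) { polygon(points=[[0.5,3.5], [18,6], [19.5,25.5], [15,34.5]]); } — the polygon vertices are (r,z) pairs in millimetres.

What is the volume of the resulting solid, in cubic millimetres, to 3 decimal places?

Volume = 5572.400 mm³

Profile (r,z), 4 vertices: (0.5,3.5) (18,6) (19.5,25.5) (15,34.5)
edge 0: (0.5,3.5)→(18,6)  cross = 0.5·6 − 18·3.5 = -60.0000; (r_i+r_j)·cross = 18.5·-60.0000 = -1110.0000
edge 1: (18,6)→(19.5,25.5)  cross = 18·25.5 − 19.5·6 = 342.0000; (r_i+r_j)·cross = 37.5·342.0000 = 12825.0000
edge 2: (19.5,25.5)→(15,34.5)  cross = 19.5·34.5 − 15·25.5 = 290.2500; (r_i+r_j)·cross = 34.5·290.2500 = 10013.6250
edge 3: (15,34.5)→(0.5,3.5)  cross = 15·3.5 − 0.5·34.5 = 35.2500; (r_i+r_j)·cross = 15.5·35.2500 = 546.3750
Σcross = 607.5000 → A = |Σcross|/2 = 303.7500 mm²
Σ(r_i+r_j)·cross = 22275.0000 → first moment M = |Σ|/6 = 3712.5000
R_c = M/A = 3712.5000/303.7500 = 12.2222 mm
θ = 86° = 1.500983 rad
V = θ·R_c·A = 1.500983·12.2222·303.7500 = 5572.400 mm³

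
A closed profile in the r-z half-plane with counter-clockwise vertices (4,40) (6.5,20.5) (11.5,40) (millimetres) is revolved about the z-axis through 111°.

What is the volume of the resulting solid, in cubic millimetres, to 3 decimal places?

Profile (r,z), 3 vertices: (4,40) (6.5,20.5) (11.5,40)
edge 0: (4,40)→(6.5,20.5)  cross = 4·20.5 − 6.5·40 = -178.0000; (r_i+r_j)·cross = 10.5·-178.0000 = -1869.0000
edge 1: (6.5,20.5)→(11.5,40)  cross = 6.5·40 − 11.5·20.5 = 24.2500; (r_i+r_j)·cross = 18·24.2500 = 436.5000
edge 2: (11.5,40)→(4,40)  cross = 11.5·40 − 4·40 = 300.0000; (r_i+r_j)·cross = 15.5·300.0000 = 4650.0000
Σcross = 146.2500 → A = |Σcross|/2 = 73.1250 mm²
Σ(r_i+r_j)·cross = 3217.5000 → first moment M = |Σ|/6 = 536.2500
R_c = M/A = 536.2500/73.1250 = 7.3333 mm
θ = 111° = 1.937315 rad
V = θ·R_c·A = 1.937315·7.3333·73.1250 = 1038.885 mm³

Volume = 1038.885 mm³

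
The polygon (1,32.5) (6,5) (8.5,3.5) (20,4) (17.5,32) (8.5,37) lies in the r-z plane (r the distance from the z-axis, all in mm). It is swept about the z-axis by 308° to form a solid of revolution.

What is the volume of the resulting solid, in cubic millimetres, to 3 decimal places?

Volume = 27543.863 mm³

Profile (r,z), 6 vertices: (1,32.5) (6,5) (8.5,3.5) (20,4) (17.5,32) (8.5,37)
edge 0: (1,32.5)→(6,5)  cross = 1·5 − 6·32.5 = -190.0000; (r_i+r_j)·cross = 7·-190.0000 = -1330.0000
edge 1: (6,5)→(8.5,3.5)  cross = 6·3.5 − 8.5·5 = -21.5000; (r_i+r_j)·cross = 14.5·-21.5000 = -311.7500
edge 2: (8.5,3.5)→(20,4)  cross = 8.5·4 − 20·3.5 = -36.0000; (r_i+r_j)·cross = 28.5·-36.0000 = -1026.0000
edge 3: (20,4)→(17.5,32)  cross = 20·32 − 17.5·4 = 570.0000; (r_i+r_j)·cross = 37.5·570.0000 = 21375.0000
edge 4: (17.5,32)→(8.5,37)  cross = 17.5·37 − 8.5·32 = 375.5000; (r_i+r_j)·cross = 26·375.5000 = 9763.0000
edge 5: (8.5,37)→(1,32.5)  cross = 8.5·32.5 − 1·37 = 239.2500; (r_i+r_j)·cross = 9.5·239.2500 = 2272.8750
Σcross = 937.2500 → A = |Σcross|/2 = 468.6250 mm²
Σ(r_i+r_j)·cross = 30743.1250 → first moment M = |Σ|/6 = 5123.8542
R_c = M/A = 5123.8542/468.6250 = 10.9338 mm
θ = 308° = 5.375614 rad
V = θ·R_c·A = 5.375614·10.9338·468.6250 = 27543.863 mm³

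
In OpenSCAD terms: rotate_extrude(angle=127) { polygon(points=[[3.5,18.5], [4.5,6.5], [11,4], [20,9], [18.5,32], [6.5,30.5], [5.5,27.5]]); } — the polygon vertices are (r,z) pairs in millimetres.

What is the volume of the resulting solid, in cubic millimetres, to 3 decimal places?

Volume = 9824.292 mm³

Profile (r,z), 7 vertices: (3.5,18.5) (4.5,6.5) (11,4) (20,9) (18.5,32) (6.5,30.5) (5.5,27.5)
edge 0: (3.5,18.5)→(4.5,6.5)  cross = 3.5·6.5 − 4.5·18.5 = -60.5000; (r_i+r_j)·cross = 8·-60.5000 = -484.0000
edge 1: (4.5,6.5)→(11,4)  cross = 4.5·4 − 11·6.5 = -53.5000; (r_i+r_j)·cross = 15.5·-53.5000 = -829.2500
edge 2: (11,4)→(20,9)  cross = 11·9 − 20·4 = 19.0000; (r_i+r_j)·cross = 31·19.0000 = 589.0000
edge 3: (20,9)→(18.5,32)  cross = 20·32 − 18.5·9 = 473.5000; (r_i+r_j)·cross = 38.5·473.5000 = 18229.7500
edge 4: (18.5,32)→(6.5,30.5)  cross = 18.5·30.5 − 6.5·32 = 356.2500; (r_i+r_j)·cross = 25·356.2500 = 8906.2500
edge 5: (6.5,30.5)→(5.5,27.5)  cross = 6.5·27.5 − 5.5·30.5 = 11.0000; (r_i+r_j)·cross = 12·11.0000 = 132.0000
edge 6: (5.5,27.5)→(3.5,18.5)  cross = 5.5·18.5 − 3.5·27.5 = 5.5000; (r_i+r_j)·cross = 9·5.5000 = 49.5000
Σcross = 751.2500 → A = |Σcross|/2 = 375.6250 mm²
Σ(r_i+r_j)·cross = 26593.2500 → first moment M = |Σ|/6 = 4432.2083
R_c = M/A = 4432.2083/375.6250 = 11.7996 mm
θ = 127° = 2.216568 rad
V = θ·R_c·A = 2.216568·11.7996·375.6250 = 9824.292 mm³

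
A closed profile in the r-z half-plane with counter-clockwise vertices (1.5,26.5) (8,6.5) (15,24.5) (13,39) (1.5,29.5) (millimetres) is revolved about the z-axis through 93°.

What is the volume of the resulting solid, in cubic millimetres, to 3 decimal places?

Volume = 3382.962 mm³

Profile (r,z), 5 vertices: (1.5,26.5) (8,6.5) (15,24.5) (13,39) (1.5,29.5)
edge 0: (1.5,26.5)→(8,6.5)  cross = 1.5·6.5 − 8·26.5 = -202.2500; (r_i+r_j)·cross = 9.5·-202.2500 = -1921.3750
edge 1: (8,6.5)→(15,24.5)  cross = 8·24.5 − 15·6.5 = 98.5000; (r_i+r_j)·cross = 23·98.5000 = 2265.5000
edge 2: (15,24.5)→(13,39)  cross = 15·39 − 13·24.5 = 266.5000; (r_i+r_j)·cross = 28·266.5000 = 7462.0000
edge 3: (13,39)→(1.5,29.5)  cross = 13·29.5 − 1.5·39 = 325.0000; (r_i+r_j)·cross = 14.5·325.0000 = 4712.5000
edge 4: (1.5,29.5)→(1.5,26.5)  cross = 1.5·26.5 − 1.5·29.5 = -4.5000; (r_i+r_j)·cross = 3·-4.5000 = -13.5000
Σcross = 483.2500 → A = |Σcross|/2 = 241.6250 mm²
Σ(r_i+r_j)·cross = 12505.1250 → first moment M = |Σ|/6 = 2084.1875
R_c = M/A = 2084.1875/241.6250 = 8.6257 mm
θ = 93° = 1.623156 rad
V = θ·R_c·A = 1.623156·8.6257·241.6250 = 3382.962 mm³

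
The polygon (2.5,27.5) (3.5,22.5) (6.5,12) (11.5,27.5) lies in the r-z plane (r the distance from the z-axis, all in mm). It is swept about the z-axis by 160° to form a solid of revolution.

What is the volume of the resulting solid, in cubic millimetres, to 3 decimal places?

Profile (r,z), 4 vertices: (2.5,27.5) (3.5,22.5) (6.5,12) (11.5,27.5)
edge 0: (2.5,27.5)→(3.5,22.5)  cross = 2.5·22.5 − 3.5·27.5 = -40.0000; (r_i+r_j)·cross = 6·-40.0000 = -240.0000
edge 1: (3.5,22.5)→(6.5,12)  cross = 3.5·12 − 6.5·22.5 = -104.2500; (r_i+r_j)·cross = 10·-104.2500 = -1042.5000
edge 2: (6.5,12)→(11.5,27.5)  cross = 6.5·27.5 − 11.5·12 = 40.7500; (r_i+r_j)·cross = 18·40.7500 = 733.5000
edge 3: (11.5,27.5)→(2.5,27.5)  cross = 11.5·27.5 − 2.5·27.5 = 247.5000; (r_i+r_j)·cross = 14·247.5000 = 3465.0000
Σcross = 144.0000 → A = |Σcross|/2 = 72.0000 mm²
Σ(r_i+r_j)·cross = 2916.0000 → first moment M = |Σ|/6 = 486.0000
R_c = M/A = 486.0000/72.0000 = 6.7500 mm
θ = 160° = 2.792527 rad
V = θ·R_c·A = 2.792527·6.7500·72.0000 = 1357.168 mm³

Volume = 1357.168 mm³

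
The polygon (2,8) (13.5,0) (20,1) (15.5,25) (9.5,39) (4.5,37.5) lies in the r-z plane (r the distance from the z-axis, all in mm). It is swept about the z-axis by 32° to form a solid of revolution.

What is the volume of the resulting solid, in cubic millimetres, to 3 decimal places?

Volume = 2553.300 mm³

Profile (r,z), 6 vertices: (2,8) (13.5,0) (20,1) (15.5,25) (9.5,39) (4.5,37.5)
edge 0: (2,8)→(13.5,0)  cross = 2·0 − 13.5·8 = -108.0000; (r_i+r_j)·cross = 15.5·-108.0000 = -1674.0000
edge 1: (13.5,0)→(20,1)  cross = 13.5·1 − 20·0 = 13.5000; (r_i+r_j)·cross = 33.5·13.5000 = 452.2500
edge 2: (20,1)→(15.5,25)  cross = 20·25 − 15.5·1 = 484.5000; (r_i+r_j)·cross = 35.5·484.5000 = 17199.7500
edge 3: (15.5,25)→(9.5,39)  cross = 15.5·39 − 9.5·25 = 367.0000; (r_i+r_j)·cross = 25·367.0000 = 9175.0000
edge 4: (9.5,39)→(4.5,37.5)  cross = 9.5·37.5 − 4.5·39 = 180.7500; (r_i+r_j)·cross = 14·180.7500 = 2530.5000
edge 5: (4.5,37.5)→(2,8)  cross = 4.5·8 − 2·37.5 = -39.0000; (r_i+r_j)·cross = 6.5·-39.0000 = -253.5000
Σcross = 898.7500 → A = |Σcross|/2 = 449.3750 mm²
Σ(r_i+r_j)·cross = 27430.0000 → first moment M = |Σ|/6 = 4571.6667
R_c = M/A = 4571.6667/449.3750 = 10.1734 mm
θ = 32° = 0.558505 rad
V = θ·R_c·A = 0.558505·10.1734·449.3750 = 2553.300 mm³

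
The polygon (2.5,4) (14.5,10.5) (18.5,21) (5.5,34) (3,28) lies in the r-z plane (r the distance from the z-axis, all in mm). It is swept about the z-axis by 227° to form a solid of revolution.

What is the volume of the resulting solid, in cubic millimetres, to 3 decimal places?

Profile (r,z), 5 vertices: (2.5,4) (14.5,10.5) (18.5,21) (5.5,34) (3,28)
edge 0: (2.5,4)→(14.5,10.5)  cross = 2.5·10.5 − 14.5·4 = -31.7500; (r_i+r_j)·cross = 17·-31.7500 = -539.7500
edge 1: (14.5,10.5)→(18.5,21)  cross = 14.5·21 − 18.5·10.5 = 110.2500; (r_i+r_j)·cross = 33·110.2500 = 3638.2500
edge 2: (18.5,21)→(5.5,34)  cross = 18.5·34 − 5.5·21 = 513.5000; (r_i+r_j)·cross = 24·513.5000 = 12324.0000
edge 3: (5.5,34)→(3,28)  cross = 5.5·28 − 3·34 = 52.0000; (r_i+r_j)·cross = 8.5·52.0000 = 442.0000
edge 4: (3,28)→(2.5,4)  cross = 3·4 − 2.5·28 = -58.0000; (r_i+r_j)·cross = 5.5·-58.0000 = -319.0000
Σcross = 586.0000 → A = |Σcross|/2 = 293.0000 mm²
Σ(r_i+r_j)·cross = 15545.5000 → first moment M = |Σ|/6 = 2590.9167
R_c = M/A = 2590.9167/293.0000 = 8.8427 mm
θ = 227° = 3.961897 rad
V = θ·R_c·A = 3.961897·8.8427·293.0000 = 10264.946 mm³

Volume = 10264.946 mm³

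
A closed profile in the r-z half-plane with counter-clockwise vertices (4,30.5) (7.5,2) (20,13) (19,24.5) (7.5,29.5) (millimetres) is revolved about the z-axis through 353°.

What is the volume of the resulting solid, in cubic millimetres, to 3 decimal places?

Profile (r,z), 5 vertices: (4,30.5) (7.5,2) (20,13) (19,24.5) (7.5,29.5)
edge 0: (4,30.5)→(7.5,2)  cross = 4·2 − 7.5·30.5 = -220.7500; (r_i+r_j)·cross = 11.5·-220.7500 = -2538.6250
edge 1: (7.5,2)→(20,13)  cross = 7.5·13 − 20·2 = 57.5000; (r_i+r_j)·cross = 27.5·57.5000 = 1581.2500
edge 2: (20,13)→(19,24.5)  cross = 20·24.5 − 19·13 = 243.0000; (r_i+r_j)·cross = 39·243.0000 = 9477.0000
edge 3: (19,24.5)→(7.5,29.5)  cross = 19·29.5 − 7.5·24.5 = 376.7500; (r_i+r_j)·cross = 26.5·376.7500 = 9983.8750
edge 4: (7.5,29.5)→(4,30.5)  cross = 7.5·30.5 − 4·29.5 = 110.7500; (r_i+r_j)·cross = 11.5·110.7500 = 1273.6250
Σcross = 567.2500 → A = |Σcross|/2 = 283.6250 mm²
Σ(r_i+r_j)·cross = 19777.1250 → first moment M = |Σ|/6 = 3296.1875
R_c = M/A = 3296.1875/283.6250 = 11.6216 mm
θ = 353° = 6.161012 rad
V = θ·R_c·A = 6.161012·11.6216·283.6250 = 20307.852 mm³

Volume = 20307.852 mm³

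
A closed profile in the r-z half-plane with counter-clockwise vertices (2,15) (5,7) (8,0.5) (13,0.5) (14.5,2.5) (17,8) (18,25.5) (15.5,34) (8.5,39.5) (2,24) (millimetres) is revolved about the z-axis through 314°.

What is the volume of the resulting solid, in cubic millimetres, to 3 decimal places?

Profile (r,z), 10 vertices: (2,15) (5,7) (8,0.5) (13,0.5) (14.5,2.5) (17,8) (18,25.5) (15.5,34) (8.5,39.5) (2,24)
edge 0: (2,15)→(5,7)  cross = 2·7 − 5·15 = -61.0000; (r_i+r_j)·cross = 7·-61.0000 = -427.0000
edge 1: (5,7)→(8,0.5)  cross = 5·0.5 − 8·7 = -53.5000; (r_i+r_j)·cross = 13·-53.5000 = -695.5000
edge 2: (8,0.5)→(13,0.5)  cross = 8·0.5 − 13·0.5 = -2.5000; (r_i+r_j)·cross = 21·-2.5000 = -52.5000
edge 3: (13,0.5)→(14.5,2.5)  cross = 13·2.5 − 14.5·0.5 = 25.2500; (r_i+r_j)·cross = 27.5·25.2500 = 694.3750
edge 4: (14.5,2.5)→(17,8)  cross = 14.5·8 − 17·2.5 = 73.5000; (r_i+r_j)·cross = 31.5·73.5000 = 2315.2500
edge 5: (17,8)→(18,25.5)  cross = 17·25.5 − 18·8 = 289.5000; (r_i+r_j)·cross = 35·289.5000 = 10132.5000
edge 6: (18,25.5)→(15.5,34)  cross = 18·34 − 15.5·25.5 = 216.7500; (r_i+r_j)·cross = 33.5·216.7500 = 7261.1250
edge 7: (15.5,34)→(8.5,39.5)  cross = 15.5·39.5 − 8.5·34 = 323.2500; (r_i+r_j)·cross = 24·323.2500 = 7758.0000
edge 8: (8.5,39.5)→(2,24)  cross = 8.5·24 − 2·39.5 = 125.0000; (r_i+r_j)·cross = 10.5·125.0000 = 1312.5000
edge 9: (2,24)→(2,15)  cross = 2·15 − 2·24 = -18.0000; (r_i+r_j)·cross = 4·-18.0000 = -72.0000
Σcross = 918.2500 → A = |Σcross|/2 = 459.1250 mm²
Σ(r_i+r_j)·cross = 28226.7500 → first moment M = |Σ|/6 = 4704.4583
R_c = M/A = 4704.4583/459.1250 = 10.2466 mm
θ = 314° = 5.480334 rad
V = θ·R_c·A = 5.480334·10.2466·459.1250 = 25782.002 mm³

Volume = 25782.002 mm³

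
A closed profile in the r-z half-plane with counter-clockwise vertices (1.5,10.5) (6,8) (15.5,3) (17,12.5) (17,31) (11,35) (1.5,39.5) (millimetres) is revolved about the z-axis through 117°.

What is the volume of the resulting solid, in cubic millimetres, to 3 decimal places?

Volume = 8313.593 mm³

Profile (r,z), 7 vertices: (1.5,10.5) (6,8) (15.5,3) (17,12.5) (17,31) (11,35) (1.5,39.5)
edge 0: (1.5,10.5)→(6,8)  cross = 1.5·8 − 6·10.5 = -51.0000; (r_i+r_j)·cross = 7.5·-51.0000 = -382.5000
edge 1: (6,8)→(15.5,3)  cross = 6·3 − 15.5·8 = -106.0000; (r_i+r_j)·cross = 21.5·-106.0000 = -2279.0000
edge 2: (15.5,3)→(17,12.5)  cross = 15.5·12.5 − 17·3 = 142.7500; (r_i+r_j)·cross = 32.5·142.7500 = 4639.3750
edge 3: (17,12.5)→(17,31)  cross = 17·31 − 17·12.5 = 314.5000; (r_i+r_j)·cross = 34·314.5000 = 10693.0000
edge 4: (17,31)→(11,35)  cross = 17·35 − 11·31 = 254.0000; (r_i+r_j)·cross = 28·254.0000 = 7112.0000
edge 5: (11,35)→(1.5,39.5)  cross = 11·39.5 − 1.5·35 = 382.0000; (r_i+r_j)·cross = 12.5·382.0000 = 4775.0000
edge 6: (1.5,39.5)→(1.5,10.5)  cross = 1.5·10.5 − 1.5·39.5 = -43.5000; (r_i+r_j)·cross = 3·-43.5000 = -130.5000
Σcross = 892.7500 → A = |Σcross|/2 = 446.3750 mm²
Σ(r_i+r_j)·cross = 24427.3750 → first moment M = |Σ|/6 = 4071.2292
R_c = M/A = 4071.2292/446.3750 = 9.1206 mm
θ = 117° = 2.042035 rad
V = θ·R_c·A = 2.042035·9.1206·446.3750 = 8313.593 mm³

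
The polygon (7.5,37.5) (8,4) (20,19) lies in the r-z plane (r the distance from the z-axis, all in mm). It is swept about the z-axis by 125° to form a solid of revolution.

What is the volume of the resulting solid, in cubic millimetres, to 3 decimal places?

Profile (r,z), 3 vertices: (7.5,37.5) (8,4) (20,19)
edge 0: (7.5,37.5)→(8,4)  cross = 7.5·4 − 8·37.5 = -270.0000; (r_i+r_j)·cross = 15.5·-270.0000 = -4185.0000
edge 1: (8,4)→(20,19)  cross = 8·19 − 20·4 = 72.0000; (r_i+r_j)·cross = 28·72.0000 = 2016.0000
edge 2: (20,19)→(7.5,37.5)  cross = 20·37.5 − 7.5·19 = 607.5000; (r_i+r_j)·cross = 27.5·607.5000 = 16706.2500
Σcross = 409.5000 → A = |Σcross|/2 = 204.7500 mm²
Σ(r_i+r_j)·cross = 14537.2500 → first moment M = |Σ|/6 = 2422.8750
R_c = M/A = 2422.8750/204.7500 = 11.8333 mm
θ = 125° = 2.181662 rad
V = θ·R_c·A = 2.181662·11.8333·204.7500 = 5285.893 mm³

Volume = 5285.893 mm³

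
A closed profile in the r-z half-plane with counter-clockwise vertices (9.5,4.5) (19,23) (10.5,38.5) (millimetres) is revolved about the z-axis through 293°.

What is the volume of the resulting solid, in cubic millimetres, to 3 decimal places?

Profile (r,z), 3 vertices: (9.5,4.5) (19,23) (10.5,38.5)
edge 0: (9.5,4.5)→(19,23)  cross = 9.5·23 − 19·4.5 = 133.0000; (r_i+r_j)·cross = 28.5·133.0000 = 3790.5000
edge 1: (19,23)→(10.5,38.5)  cross = 19·38.5 − 10.5·23 = 490.0000; (r_i+r_j)·cross = 29.5·490.0000 = 14455.0000
edge 2: (10.5,38.5)→(9.5,4.5)  cross = 10.5·4.5 − 9.5·38.5 = -318.5000; (r_i+r_j)·cross = 20·-318.5000 = -6370.0000
Σcross = 304.5000 → A = |Σcross|/2 = 152.2500 mm²
Σ(r_i+r_j)·cross = 11875.5000 → first moment M = |Σ|/6 = 1979.2500
R_c = M/A = 1979.2500/152.2500 = 13.0000 mm
θ = 293° = 5.113815 rad
V = θ·R_c·A = 5.113815·13.0000·152.2500 = 10121.518 mm³

Volume = 10121.518 mm³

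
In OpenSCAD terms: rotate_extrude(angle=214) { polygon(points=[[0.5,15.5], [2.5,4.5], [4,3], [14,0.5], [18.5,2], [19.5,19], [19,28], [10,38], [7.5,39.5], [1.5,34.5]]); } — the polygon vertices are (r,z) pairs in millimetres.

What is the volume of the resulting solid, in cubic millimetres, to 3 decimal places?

Profile (r,z), 10 vertices: (0.5,15.5) (2.5,4.5) (4,3) (14,0.5) (18.5,2) (19.5,19) (19,28) (10,38) (7.5,39.5) (1.5,34.5)
edge 0: (0.5,15.5)→(2.5,4.5)  cross = 0.5·4.5 − 2.5·15.5 = -36.5000; (r_i+r_j)·cross = 3·-36.5000 = -109.5000
edge 1: (2.5,4.5)→(4,3)  cross = 2.5·3 − 4·4.5 = -10.5000; (r_i+r_j)·cross = 6.5·-10.5000 = -68.2500
edge 2: (4,3)→(14,0.5)  cross = 4·0.5 − 14·3 = -40.0000; (r_i+r_j)·cross = 18·-40.0000 = -720.0000
edge 3: (14,0.5)→(18.5,2)  cross = 14·2 − 18.5·0.5 = 18.7500; (r_i+r_j)·cross = 32.5·18.7500 = 609.3750
edge 4: (18.5,2)→(19.5,19)  cross = 18.5·19 − 19.5·2 = 312.5000; (r_i+r_j)·cross = 38·312.5000 = 11875.0000
edge 5: (19.5,19)→(19,28)  cross = 19.5·28 − 19·19 = 185.0000; (r_i+r_j)·cross = 38.5·185.0000 = 7122.5000
edge 6: (19,28)→(10,38)  cross = 19·38 − 10·28 = 442.0000; (r_i+r_j)·cross = 29·442.0000 = 12818.0000
edge 7: (10,38)→(7.5,39.5)  cross = 10·39.5 − 7.5·38 = 110.0000; (r_i+r_j)·cross = 17.5·110.0000 = 1925.0000
edge 8: (7.5,39.5)→(1.5,34.5)  cross = 7.5·34.5 − 1.5·39.5 = 199.5000; (r_i+r_j)·cross = 9·199.5000 = 1795.5000
edge 9: (1.5,34.5)→(0.5,15.5)  cross = 1.5·15.5 − 0.5·34.5 = 6.0000; (r_i+r_j)·cross = 2·6.0000 = 12.0000
Σcross = 1186.7500 → A = |Σcross|/2 = 593.3750 mm²
Σ(r_i+r_j)·cross = 35259.6250 → first moment M = |Σ|/6 = 5876.6042
R_c = M/A = 5876.6042/593.3750 = 9.9037 mm
θ = 214° = 3.735005 rad
V = θ·R_c·A = 3.735005·9.9037·593.3750 = 21949.144 mm³

Volume = 21949.144 mm³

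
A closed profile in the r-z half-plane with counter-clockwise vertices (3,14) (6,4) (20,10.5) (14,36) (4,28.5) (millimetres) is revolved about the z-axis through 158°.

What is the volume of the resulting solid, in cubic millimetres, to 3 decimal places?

Profile (r,z), 5 vertices: (3,14) (6,4) (20,10.5) (14,36) (4,28.5)
edge 0: (3,14)→(6,4)  cross = 3·4 − 6·14 = -72.0000; (r_i+r_j)·cross = 9·-72.0000 = -648.0000
edge 1: (6,4)→(20,10.5)  cross = 6·10.5 − 20·4 = -17.0000; (r_i+r_j)·cross = 26·-17.0000 = -442.0000
edge 2: (20,10.5)→(14,36)  cross = 20·36 − 14·10.5 = 573.0000; (r_i+r_j)·cross = 34·573.0000 = 19482.0000
edge 3: (14,36)→(4,28.5)  cross = 14·28.5 − 4·36 = 255.0000; (r_i+r_j)·cross = 18·255.0000 = 4590.0000
edge 4: (4,28.5)→(3,14)  cross = 4·14 − 3·28.5 = -29.5000; (r_i+r_j)·cross = 7·-29.5000 = -206.5000
Σcross = 709.5000 → A = |Σcross|/2 = 354.7500 mm²
Σ(r_i+r_j)·cross = 22775.5000 → first moment M = |Σ|/6 = 3795.9167
R_c = M/A = 3795.9167/354.7500 = 10.7003 mm
θ = 158° = 2.757620 rad
V = θ·R_c·A = 2.757620·10.7003·354.7500 = 10467.697 mm³

Volume = 10467.697 mm³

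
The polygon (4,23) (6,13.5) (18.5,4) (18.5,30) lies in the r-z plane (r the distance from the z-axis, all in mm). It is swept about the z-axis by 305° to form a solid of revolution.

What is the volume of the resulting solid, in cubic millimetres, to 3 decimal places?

Profile (r,z), 4 vertices: (4,23) (6,13.5) (18.5,4) (18.5,30)
edge 0: (4,23)→(6,13.5)  cross = 4·13.5 − 6·23 = -84.0000; (r_i+r_j)·cross = 10·-84.0000 = -840.0000
edge 1: (6,13.5)→(18.5,4)  cross = 6·4 − 18.5·13.5 = -225.7500; (r_i+r_j)·cross = 24.5·-225.7500 = -5530.8750
edge 2: (18.5,4)→(18.5,30)  cross = 18.5·30 − 18.5·4 = 481.0000; (r_i+r_j)·cross = 37·481.0000 = 17797.0000
edge 3: (18.5,30)→(4,23)  cross = 18.5·23 − 4·30 = 305.5000; (r_i+r_j)·cross = 22.5·305.5000 = 6873.7500
Σcross = 476.7500 → A = |Σcross|/2 = 238.3750 mm²
Σ(r_i+r_j)·cross = 18299.8750 → first moment M = |Σ|/6 = 3049.9792
R_c = M/A = 3049.9792/238.3750 = 12.7949 mm
θ = 305° = 5.323254 rad
V = θ·R_c·A = 5.323254·12.7949·238.3750 = 16235.814 mm³

Volume = 16235.814 mm³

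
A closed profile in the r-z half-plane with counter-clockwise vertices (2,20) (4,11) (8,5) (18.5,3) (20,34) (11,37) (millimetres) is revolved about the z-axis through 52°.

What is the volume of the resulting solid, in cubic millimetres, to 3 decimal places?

Profile (r,z), 6 vertices: (2,20) (4,11) (8,5) (18.5,3) (20,34) (11,37)
edge 0: (2,20)→(4,11)  cross = 2·11 − 4·20 = -58.0000; (r_i+r_j)·cross = 6·-58.0000 = -348.0000
edge 1: (4,11)→(8,5)  cross = 4·5 − 8·11 = -68.0000; (r_i+r_j)·cross = 12·-68.0000 = -816.0000
edge 2: (8,5)→(18.5,3)  cross = 8·3 − 18.5·5 = -68.5000; (r_i+r_j)·cross = 26.5·-68.5000 = -1815.2500
edge 3: (18.5,3)→(20,34)  cross = 18.5·34 − 20·3 = 569.0000; (r_i+r_j)·cross = 38.5·569.0000 = 21906.5000
edge 4: (20,34)→(11,37)  cross = 20·37 − 11·34 = 366.0000; (r_i+r_j)·cross = 31·366.0000 = 11346.0000
edge 5: (11,37)→(2,20)  cross = 11·20 − 2·37 = 146.0000; (r_i+r_j)·cross = 13·146.0000 = 1898.0000
Σcross = 886.5000 → A = |Σcross|/2 = 443.2500 mm²
Σ(r_i+r_j)·cross = 32171.2500 → first moment M = |Σ|/6 = 5361.8750
R_c = M/A = 5361.8750/443.2500 = 12.0967 mm
θ = 52° = 0.907571 rad
V = θ·R_c·A = 0.907571·12.0967·443.2500 = 4866.283 mm³

Volume = 4866.283 mm³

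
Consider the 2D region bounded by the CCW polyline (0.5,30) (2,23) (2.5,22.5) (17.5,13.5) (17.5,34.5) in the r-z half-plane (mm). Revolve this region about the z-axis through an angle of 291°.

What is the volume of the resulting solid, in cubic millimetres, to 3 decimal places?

Profile (r,z), 5 vertices: (0.5,30) (2,23) (2.5,22.5) (17.5,13.5) (17.5,34.5)
edge 0: (0.5,30)→(2,23)  cross = 0.5·23 − 2·30 = -48.5000; (r_i+r_j)·cross = 2.5·-48.5000 = -121.2500
edge 1: (2,23)→(2.5,22.5)  cross = 2·22.5 − 2.5·23 = -12.5000; (r_i+r_j)·cross = 4.5·-12.5000 = -56.2500
edge 2: (2.5,22.5)→(17.5,13.5)  cross = 2.5·13.5 − 17.5·22.5 = -360.0000; (r_i+r_j)·cross = 20·-360.0000 = -7200.0000
edge 3: (17.5,13.5)→(17.5,34.5)  cross = 17.5·34.5 − 17.5·13.5 = 367.5000; (r_i+r_j)·cross = 35·367.5000 = 12862.5000
edge 4: (17.5,34.5)→(0.5,30)  cross = 17.5·30 − 0.5·34.5 = 507.7500; (r_i+r_j)·cross = 18·507.7500 = 9139.5000
Σcross = 454.2500 → A = |Σcross|/2 = 227.1250 mm²
Σ(r_i+r_j)·cross = 14624.5000 → first moment M = |Σ|/6 = 2437.4167
R_c = M/A = 2437.4167/227.1250 = 10.7316 mm
θ = 291° = 5.078908 rad
V = θ·R_c·A = 5.078908·10.7316·227.1250 = 12379.415 mm³

Volume = 12379.415 mm³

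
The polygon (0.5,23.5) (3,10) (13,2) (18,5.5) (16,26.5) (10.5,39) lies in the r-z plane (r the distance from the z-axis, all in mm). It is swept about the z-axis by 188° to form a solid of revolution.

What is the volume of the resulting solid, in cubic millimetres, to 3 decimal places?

Profile (r,z), 6 vertices: (0.5,23.5) (3,10) (13,2) (18,5.5) (16,26.5) (10.5,39)
edge 0: (0.5,23.5)→(3,10)  cross = 0.5·10 − 3·23.5 = -65.5000; (r_i+r_j)·cross = 3.5·-65.5000 = -229.2500
edge 1: (3,10)→(13,2)  cross = 3·2 − 13·10 = -124.0000; (r_i+r_j)·cross = 16·-124.0000 = -1984.0000
edge 2: (13,2)→(18,5.5)  cross = 13·5.5 − 18·2 = 35.5000; (r_i+r_j)·cross = 31·35.5000 = 1100.5000
edge 3: (18,5.5)→(16,26.5)  cross = 18·26.5 − 16·5.5 = 389.0000; (r_i+r_j)·cross = 34·389.0000 = 13226.0000
edge 4: (16,26.5)→(10.5,39)  cross = 16·39 − 10.5·26.5 = 345.7500; (r_i+r_j)·cross = 26.5·345.7500 = 9162.3750
edge 5: (10.5,39)→(0.5,23.5)  cross = 10.5·23.5 − 0.5·39 = 227.2500; (r_i+r_j)·cross = 11·227.2500 = 2499.7500
Σcross = 808.0000 → A = |Σcross|/2 = 404.0000 mm²
Σ(r_i+r_j)·cross = 23775.3750 → first moment M = |Σ|/6 = 3962.5625
R_c = M/A = 3962.5625/404.0000 = 9.8083 mm
θ = 188° = 3.281219 rad
V = θ·R_c·A = 3.281219·9.8083·404.0000 = 13002.035 mm³

Volume = 13002.035 mm³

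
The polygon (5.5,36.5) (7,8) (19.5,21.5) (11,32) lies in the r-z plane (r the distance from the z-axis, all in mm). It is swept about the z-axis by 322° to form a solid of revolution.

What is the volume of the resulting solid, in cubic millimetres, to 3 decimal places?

Volume = 11942.415 mm³

Profile (r,z), 4 vertices: (5.5,36.5) (7,8) (19.5,21.5) (11,32)
edge 0: (5.5,36.5)→(7,8)  cross = 5.5·8 − 7·36.5 = -211.5000; (r_i+r_j)·cross = 12.5·-211.5000 = -2643.7500
edge 1: (7,8)→(19.5,21.5)  cross = 7·21.5 − 19.5·8 = -5.5000; (r_i+r_j)·cross = 26.5·-5.5000 = -145.7500
edge 2: (19.5,21.5)→(11,32)  cross = 19.5·32 − 11·21.5 = 387.5000; (r_i+r_j)·cross = 30.5·387.5000 = 11818.7500
edge 3: (11,32)→(5.5,36.5)  cross = 11·36.5 − 5.5·32 = 225.5000; (r_i+r_j)·cross = 16.5·225.5000 = 3720.7500
Σcross = 396.0000 → A = |Σcross|/2 = 198.0000 mm²
Σ(r_i+r_j)·cross = 12750.0000 → first moment M = |Σ|/6 = 2125.0000
R_c = M/A = 2125.0000/198.0000 = 10.7323 mm
θ = 322° = 5.619960 rad
V = θ·R_c·A = 5.619960·10.7323·198.0000 = 11942.415 mm³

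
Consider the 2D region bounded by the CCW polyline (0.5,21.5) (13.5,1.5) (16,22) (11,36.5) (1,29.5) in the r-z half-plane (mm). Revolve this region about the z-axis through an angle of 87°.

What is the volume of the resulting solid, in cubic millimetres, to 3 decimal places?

Volume = 4226.473 mm³

Profile (r,z), 5 vertices: (0.5,21.5) (13.5,1.5) (16,22) (11,36.5) (1,29.5)
edge 0: (0.5,21.5)→(13.5,1.5)  cross = 0.5·1.5 − 13.5·21.5 = -289.5000; (r_i+r_j)·cross = 14·-289.5000 = -4053.0000
edge 1: (13.5,1.5)→(16,22)  cross = 13.5·22 − 16·1.5 = 273.0000; (r_i+r_j)·cross = 29.5·273.0000 = 8053.5000
edge 2: (16,22)→(11,36.5)  cross = 16·36.5 − 11·22 = 342.0000; (r_i+r_j)·cross = 27·342.0000 = 9234.0000
edge 3: (11,36.5)→(1,29.5)  cross = 11·29.5 − 1·36.5 = 288.0000; (r_i+r_j)·cross = 12·288.0000 = 3456.0000
edge 4: (1,29.5)→(0.5,21.5)  cross = 1·21.5 − 0.5·29.5 = 6.7500; (r_i+r_j)·cross = 1.5·6.7500 = 10.1250
Σcross = 620.2500 → A = |Σcross|/2 = 310.1250 mm²
Σ(r_i+r_j)·cross = 16700.6250 → first moment M = |Σ|/6 = 2783.4375
R_c = M/A = 2783.4375/310.1250 = 8.9752 mm
θ = 87° = 1.518436 rad
V = θ·R_c·A = 1.518436·8.9752·310.1250 = 4226.473 mm³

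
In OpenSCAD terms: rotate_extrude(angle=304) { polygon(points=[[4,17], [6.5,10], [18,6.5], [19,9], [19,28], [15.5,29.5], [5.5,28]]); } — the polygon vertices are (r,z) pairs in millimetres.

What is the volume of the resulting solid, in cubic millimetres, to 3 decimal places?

Profile (r,z), 7 vertices: (4,17) (6.5,10) (18,6.5) (19,9) (19,28) (15.5,29.5) (5.5,28)
edge 0: (4,17)→(6.5,10)  cross = 4·10 − 6.5·17 = -70.5000; (r_i+r_j)·cross = 10.5·-70.5000 = -740.2500
edge 1: (6.5,10)→(18,6.5)  cross = 6.5·6.5 − 18·10 = -137.7500; (r_i+r_j)·cross = 24.5·-137.7500 = -3374.8750
edge 2: (18,6.5)→(19,9)  cross = 18·9 − 19·6.5 = 38.5000; (r_i+r_j)·cross = 37·38.5000 = 1424.5000
edge 3: (19,9)→(19,28)  cross = 19·28 − 19·9 = 361.0000; (r_i+r_j)·cross = 38·361.0000 = 13718.0000
edge 4: (19,28)→(15.5,29.5)  cross = 19·29.5 − 15.5·28 = 126.5000; (r_i+r_j)·cross = 34.5·126.5000 = 4364.2500
edge 5: (15.5,29.5)→(5.5,28)  cross = 15.5·28 − 5.5·29.5 = 271.7500; (r_i+r_j)·cross = 21·271.7500 = 5706.7500
edge 6: (5.5,28)→(4,17)  cross = 5.5·17 − 4·28 = -18.5000; (r_i+r_j)·cross = 9.5·-18.5000 = -175.7500
Σcross = 571.0000 → A = |Σcross|/2 = 285.5000 mm²
Σ(r_i+r_j)·cross = 20922.6250 → first moment M = |Σ|/6 = 3487.1042
R_c = M/A = 3487.1042/285.5000 = 12.2140 mm
θ = 304° = 5.305801 rad
V = θ·R_c·A = 5.305801·12.2140·285.5000 = 18501.881 mm³

Volume = 18501.881 mm³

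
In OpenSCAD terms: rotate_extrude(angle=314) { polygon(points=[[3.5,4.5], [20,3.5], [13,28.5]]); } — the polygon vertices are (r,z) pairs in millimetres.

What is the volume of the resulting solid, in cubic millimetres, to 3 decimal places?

Profile (r,z), 3 vertices: (3.5,4.5) (20,3.5) (13,28.5)
edge 0: (3.5,4.5)→(20,3.5)  cross = 3.5·3.5 − 20·4.5 = -77.7500; (r_i+r_j)·cross = 23.5·-77.7500 = -1827.1250
edge 1: (20,3.5)→(13,28.5)  cross = 20·28.5 − 13·3.5 = 524.5000; (r_i+r_j)·cross = 33·524.5000 = 17308.5000
edge 2: (13,28.5)→(3.5,4.5)  cross = 13·4.5 − 3.5·28.5 = -41.2500; (r_i+r_j)·cross = 16.5·-41.2500 = -680.6250
Σcross = 405.5000 → A = |Σcross|/2 = 202.7500 mm²
Σ(r_i+r_j)·cross = 14800.7500 → first moment M = |Σ|/6 = 2466.7917
R_c = M/A = 2466.7917/202.7500 = 12.1667 mm
θ = 314° = 5.480334 rad
V = θ·R_c·A = 5.480334·12.1667·202.7500 = 13518.842 mm³

Volume = 13518.842 mm³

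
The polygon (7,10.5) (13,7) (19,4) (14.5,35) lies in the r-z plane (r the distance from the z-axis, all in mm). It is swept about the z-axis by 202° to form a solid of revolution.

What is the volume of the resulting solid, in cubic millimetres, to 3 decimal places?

Profile (r,z), 4 vertices: (7,10.5) (13,7) (19,4) (14.5,35)
edge 0: (7,10.5)→(13,7)  cross = 7·7 − 13·10.5 = -87.5000; (r_i+r_j)·cross = 20·-87.5000 = -1750.0000
edge 1: (13,7)→(19,4)  cross = 13·4 − 19·7 = -81.0000; (r_i+r_j)·cross = 32·-81.0000 = -2592.0000
edge 2: (19,4)→(14.5,35)  cross = 19·35 − 14.5·4 = 607.0000; (r_i+r_j)·cross = 33.5·607.0000 = 20334.5000
edge 3: (14.5,35)→(7,10.5)  cross = 14.5·10.5 − 7·35 = -92.7500; (r_i+r_j)·cross = 21.5·-92.7500 = -1994.1250
Σcross = 345.7500 → A = |Σcross|/2 = 172.8750 mm²
Σ(r_i+r_j)·cross = 13998.3750 → first moment M = |Σ|/6 = 2333.0625
R_c = M/A = 2333.0625/172.8750 = 13.4957 mm
θ = 202° = 3.525565 rad
V = θ·R_c·A = 3.525565·13.4957·172.8750 = 8225.364 mm³

Volume = 8225.364 mm³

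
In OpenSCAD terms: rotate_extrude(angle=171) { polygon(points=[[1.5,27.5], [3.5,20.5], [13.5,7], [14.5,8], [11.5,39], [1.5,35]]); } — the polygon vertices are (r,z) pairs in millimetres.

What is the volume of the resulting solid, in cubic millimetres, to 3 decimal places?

Volume = 6125.962 mm³

Profile (r,z), 6 vertices: (1.5,27.5) (3.5,20.5) (13.5,7) (14.5,8) (11.5,39) (1.5,35)
edge 0: (1.5,27.5)→(3.5,20.5)  cross = 1.5·20.5 − 3.5·27.5 = -65.5000; (r_i+r_j)·cross = 5·-65.5000 = -327.5000
edge 1: (3.5,20.5)→(13.5,7)  cross = 3.5·7 − 13.5·20.5 = -252.2500; (r_i+r_j)·cross = 17·-252.2500 = -4288.2500
edge 2: (13.5,7)→(14.5,8)  cross = 13.5·8 − 14.5·7 = 6.5000; (r_i+r_j)·cross = 28·6.5000 = 182.0000
edge 3: (14.5,8)→(11.5,39)  cross = 14.5·39 − 11.5·8 = 473.5000; (r_i+r_j)·cross = 26·473.5000 = 12311.0000
edge 4: (11.5,39)→(1.5,35)  cross = 11.5·35 − 1.5·39 = 344.0000; (r_i+r_j)·cross = 13·344.0000 = 4472.0000
edge 5: (1.5,35)→(1.5,27.5)  cross = 1.5·27.5 − 1.5·35 = -11.2500; (r_i+r_j)·cross = 3·-11.2500 = -33.7500
Σcross = 495.0000 → A = |Σcross|/2 = 247.5000 mm²
Σ(r_i+r_j)·cross = 12315.5000 → first moment M = |Σ|/6 = 2052.5833
R_c = M/A = 2052.5833/247.5000 = 8.2933 mm
θ = 171° = 2.984513 rad
V = θ·R_c·A = 2.984513·8.2933·247.5000 = 6125.962 mm³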